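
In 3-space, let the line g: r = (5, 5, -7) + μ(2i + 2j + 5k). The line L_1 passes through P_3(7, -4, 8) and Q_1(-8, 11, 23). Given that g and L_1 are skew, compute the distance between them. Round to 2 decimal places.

A direction vector for L_1 is Q_1 − P_3 = (-15, 15, 15).
Common perpendicular direction n = (2, 2, 5) × (-15, 15, 15) = (-45, -105, 60).
With w = (7, -4, 8) − (5, 5, -7) = (2, -9, 15), w · n = 1755.
Distance = |w · n| / |n| = |1755| / √16650 ≈ 13.60.

13.60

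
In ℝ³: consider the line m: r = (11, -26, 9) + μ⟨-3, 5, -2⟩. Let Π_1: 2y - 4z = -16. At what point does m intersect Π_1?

(-1, -6, 1)

Substitute r = (11, -26, 9) + t(-3, 5, -2) into the plane: -88 + 18t = -16, so t = 4.
Intersection: (11, -26, 9) + 4·(-3, 5, -2) = (-1, -6, 1).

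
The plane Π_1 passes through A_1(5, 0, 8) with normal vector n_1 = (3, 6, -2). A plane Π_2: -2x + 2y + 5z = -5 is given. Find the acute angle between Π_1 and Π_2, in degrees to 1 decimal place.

84.3

Π_1: n_1·r = n_1·A_1 gives 3x + 6y - 2z = -1.
cos θ = |n₁·n₂| / (|n₁||n₂|) = |-4| / (√49 · √33).
θ = arccos(0.09947) ≈ 84.3°.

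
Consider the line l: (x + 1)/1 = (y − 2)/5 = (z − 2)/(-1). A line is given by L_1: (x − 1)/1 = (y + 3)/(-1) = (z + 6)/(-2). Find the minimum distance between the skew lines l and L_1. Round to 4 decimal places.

1.6707

l has direction (1, 5, -1) through (-1, 2, 2).
L_1 has direction (1, -1, -2) through (1, -3, -6).
Common perpendicular direction n = (1, 5, -1) × (1, -1, -2) = (-11, 1, -6).
With w = (1, -3, -6) − (-1, 2, 2) = (2, -5, -8), w · n = 21.
Distance = |w · n| / |n| = |21| / √158 ≈ 1.6707.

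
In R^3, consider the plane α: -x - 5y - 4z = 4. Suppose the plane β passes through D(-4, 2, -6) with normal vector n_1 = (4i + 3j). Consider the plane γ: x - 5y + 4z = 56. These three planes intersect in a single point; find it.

β: n_1·r = n_1·D gives 4x + 3y = -10.
Solving the 3×3 linear system -x - 5y - 4z = 4, 4x + 3y = -10, x - 5y + 4z = 56 (e.g. by elimination or Cramer's rule, determinant = 160) gives (2, -6, 6).

(2, -6, 6)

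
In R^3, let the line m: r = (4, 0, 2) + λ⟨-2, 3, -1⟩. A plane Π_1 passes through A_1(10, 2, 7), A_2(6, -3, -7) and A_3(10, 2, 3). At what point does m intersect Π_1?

(6, -3, 3)

A_1A_2 = (-4, -5, -14), A_1A_3 = (0, 0, -4); a normal to Π_1 is A_1A_2 × A_1A_3 = (20, -16, 0).
Using A_1: Π_1 has equation 20x - 16y = 168.
Substitute r = (4, 0, 2) + t(-2, 3, -1) into the plane: 80 + (-88)t = 168, so t = -1.
Intersection: (4, 0, 2) + (-1)·(-2, 3, -1) = (6, -3, 3).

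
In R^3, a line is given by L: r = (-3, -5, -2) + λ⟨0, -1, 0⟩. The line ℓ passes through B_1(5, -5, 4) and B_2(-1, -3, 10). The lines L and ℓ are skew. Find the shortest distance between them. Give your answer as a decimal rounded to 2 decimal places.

9.90

A direction vector for ℓ is B_2 − B_1 = (-6, 2, 6).
Common perpendicular direction n = (0, -1, 0) × (-6, 2, 6) = (-6, 0, -6).
With w = (5, -5, 4) − (-3, -5, -2) = (8, 0, 6), w · n = -84.
Distance = |w · n| / |n| = |-84| / √72 ≈ 9.90.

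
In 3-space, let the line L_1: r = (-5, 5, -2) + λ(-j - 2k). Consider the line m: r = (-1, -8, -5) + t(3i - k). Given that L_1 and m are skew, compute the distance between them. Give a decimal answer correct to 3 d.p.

10.763

Common perpendicular direction n = (0, -1, -2) × (3, 0, -1) = (1, -6, 3).
With w = (-1, -8, -5) − (-5, 5, -2) = (4, -13, -3), w · n = 73.
Distance = |w · n| / |n| = |73| / √46 ≈ 10.763.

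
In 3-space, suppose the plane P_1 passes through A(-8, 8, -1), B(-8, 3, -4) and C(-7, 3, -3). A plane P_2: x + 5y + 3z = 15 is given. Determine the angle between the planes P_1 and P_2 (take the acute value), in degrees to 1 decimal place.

83.7

AB = (0, -5, -3), AC = (1, -5, -2); a normal to P_1 is AB × AC = (-5, -3, 5).
Using A: P_1 has equation -5x - 3y + 5z = 11.
cos θ = |n₁·n₂| / (|n₁||n₂|) = |-5| / (√59 · √35).
θ = arccos(0.11003) ≈ 83.7°.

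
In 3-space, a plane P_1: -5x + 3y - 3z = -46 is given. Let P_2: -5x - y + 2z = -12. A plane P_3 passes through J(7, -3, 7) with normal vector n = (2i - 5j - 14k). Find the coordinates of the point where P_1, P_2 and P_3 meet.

(5, -1, 6)

P_3: n·r = n·J gives 2x - 5y - 14z = -69.
Solving the 3×3 linear system -5x + 3y - 3z = -46, -5x - y + 2z = -12, 2x - 5y - 14z = -69 (e.g. by elimination or Cramer's rule, determinant = -399) gives (5, -1, 6).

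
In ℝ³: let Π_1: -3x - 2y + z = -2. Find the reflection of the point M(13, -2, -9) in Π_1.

λ = (n·M − d)/|n|² = (-44 − (-2))/14 = -3.
Reflection = M − 2λn = (13, -2, -9) − (-6)·(-3, -2, 1) = (-5, -14, -3).

(-5, -14, -3)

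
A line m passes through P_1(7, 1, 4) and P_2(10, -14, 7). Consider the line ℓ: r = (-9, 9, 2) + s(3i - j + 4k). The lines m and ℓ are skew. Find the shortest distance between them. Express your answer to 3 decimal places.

A direction vector for m is P_2 − P_1 = (3, -15, 3).
Common perpendicular direction n = (3, -15, 3) × (3, -1, 4) = (-57, -3, 42).
With w = (-9, 9, 2) − (7, 1, 4) = (-16, 8, -2), w · n = 804.
Distance = |w · n| / |n| = |804| / √5022 ≈ 11.345.

11.345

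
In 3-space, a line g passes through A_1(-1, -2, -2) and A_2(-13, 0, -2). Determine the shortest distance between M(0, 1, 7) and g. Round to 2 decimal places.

9.53

A direction vector for g is A_2 − A_1 = (-12, 2, 0).
Taking (-1, -2, -2) on g with direction v = (-12, 2, 0): w = M − (-1, -2, -2) = (1, 3, 9), and w × v = (-18, -108, 38).
Distance = |w × v| / |v| = √13432 / √148 ≈ 9.53.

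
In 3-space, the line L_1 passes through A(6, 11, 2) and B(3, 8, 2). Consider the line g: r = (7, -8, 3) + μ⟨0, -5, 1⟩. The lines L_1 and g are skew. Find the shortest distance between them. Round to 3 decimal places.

A direction vector for L_1 is B − A = (-3, -3, 0).
Common perpendicular direction n = (-3, -3, 0) × (0, -5, 1) = (-3, 3, 15).
With w = (7, -8, 3) − (6, 11, 2) = (1, -19, 1), w · n = -45.
Distance = |w · n| / |n| = |-45| / √243 ≈ 2.887.

2.887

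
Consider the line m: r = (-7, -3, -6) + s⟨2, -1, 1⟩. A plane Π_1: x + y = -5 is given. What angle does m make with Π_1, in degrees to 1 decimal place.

sin θ = |n·v| / (|n||v|) = |1| / (√2 · √6) = 0.28868.
θ ≈ 16.8°.

16.8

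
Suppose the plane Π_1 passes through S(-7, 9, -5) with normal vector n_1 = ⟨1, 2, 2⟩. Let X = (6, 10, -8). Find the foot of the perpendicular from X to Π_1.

Π_1: n_1·r = n_1·S gives x + 2y + 2z = 1.
Foot = X − λn with λ = (n·X − d)/|n|² = (10 − 1)/9 = 1.
Foot = (6, 10, -8) − 1·(1, 2, 2) = (5, 8, -10).

(5, 8, -10)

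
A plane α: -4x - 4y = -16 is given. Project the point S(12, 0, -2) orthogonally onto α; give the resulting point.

Foot = S − λn with λ = (n·S − d)/|n|² = (-48 − (-16))/32 = -1.
Foot = (12, 0, -2) − (-1)·(-4, -4, 0) = (8, -4, -2).

(8, -4, -2)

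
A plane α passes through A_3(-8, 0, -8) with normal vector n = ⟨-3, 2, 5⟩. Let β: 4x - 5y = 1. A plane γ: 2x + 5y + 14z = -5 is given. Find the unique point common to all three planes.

(4, 3, -2)

α: n·r = n·A_3 gives -3x + 2y + 5z = -16.
Solving the 3×3 linear system -3x + 2y + 5z = -16, 4x - 5y = 1, 2x + 5y + 14z = -5 (e.g. by elimination or Cramer's rule, determinant = 248) gives (4, 3, -2).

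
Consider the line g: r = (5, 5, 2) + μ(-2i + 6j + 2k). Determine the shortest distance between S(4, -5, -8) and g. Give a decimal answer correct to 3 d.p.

Taking (5, 5, 2) on g with direction v = (-2, 6, 2): w = S − (5, 5, 2) = (-1, -10, -10), and w × v = (40, 22, -26).
Distance = |w × v| / |v| = √2760 / √44 ≈ 7.920.

7.920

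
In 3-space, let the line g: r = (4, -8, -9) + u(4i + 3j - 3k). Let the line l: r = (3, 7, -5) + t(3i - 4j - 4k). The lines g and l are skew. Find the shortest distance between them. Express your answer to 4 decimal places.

Common perpendicular direction n = (4, 3, -3) × (3, -4, -4) = (-24, 7, -25).
With w = (3, 7, -5) − (4, -8, -9) = (-1, 15, 4), w · n = 29.
Distance = |w · n| / |n| = |29| / √1250 ≈ 0.8202.

0.8202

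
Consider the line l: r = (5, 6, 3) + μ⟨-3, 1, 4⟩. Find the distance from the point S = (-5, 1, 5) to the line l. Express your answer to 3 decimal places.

9.334

Taking (5, 6, 3) on l with direction v = (-3, 1, 4): w = S − (5, 6, 3) = (-10, -5, 2), and w × v = (-22, 34, -25).
Distance = |w × v| / |v| = √2265 / √26 ≈ 9.334.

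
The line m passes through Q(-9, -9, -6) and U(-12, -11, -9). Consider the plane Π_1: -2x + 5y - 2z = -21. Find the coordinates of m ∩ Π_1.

A direction vector for m is U − Q = (-3, -2, -3).
Substitute r = (-9, -9, -6) + t(-3, -2, -3) into the plane: -15 + 2t = -21, so t = -3.
Intersection: (-9, -9, -6) + (-3)·(-3, -2, -3) = (0, -3, 3).

(0, -3, 3)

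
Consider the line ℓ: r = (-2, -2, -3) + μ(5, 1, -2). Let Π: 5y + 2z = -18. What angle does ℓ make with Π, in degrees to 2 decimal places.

sin θ = |n·v| / (|n||v|) = |1| / (√29 · √30) = 0.03390.
θ ≈ 1.94°.

1.94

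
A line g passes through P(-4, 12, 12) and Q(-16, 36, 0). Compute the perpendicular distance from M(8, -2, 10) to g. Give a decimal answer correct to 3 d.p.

10.165

A direction vector for g is Q − P = (-12, 24, -12).
Taking (-4, 12, 12) on g with direction v = (-12, 24, -12): w = M − (-4, 12, 12) = (12, -14, -2), and w × v = (216, 168, 120).
Distance = |w × v| / |v| = √89280 / √864 ≈ 10.165.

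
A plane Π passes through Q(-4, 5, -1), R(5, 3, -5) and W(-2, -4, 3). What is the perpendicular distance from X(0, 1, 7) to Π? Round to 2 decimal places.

QR = (9, -2, -4), QW = (2, -9, 4); a normal to Π is QR × QW = (-44, -44, -77).
Using Q: Π has equation -44x - 44y - 77z = 33.
n·X − d = (-44)·(0) + (-44)·(1) + (-77)·(7) − 33 = -616; |n| = √9801.
Distance = |-616| / √9801 = 616/√9801 ≈ 6.22.

6.22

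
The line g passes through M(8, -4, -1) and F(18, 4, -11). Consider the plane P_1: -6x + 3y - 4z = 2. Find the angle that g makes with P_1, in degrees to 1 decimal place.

A direction vector for g is F − M = (10, 8, -10).
sin θ = |n·v| / (|n||v|) = |4| / (√61 · √264) = 0.03152.
θ ≈ 1.8°.

1.8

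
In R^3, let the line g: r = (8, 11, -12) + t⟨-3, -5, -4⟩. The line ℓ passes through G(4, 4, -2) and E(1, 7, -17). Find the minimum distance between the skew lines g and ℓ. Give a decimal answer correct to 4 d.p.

3.7151

A direction vector for ℓ is E − G = (-3, 3, -15).
Common perpendicular direction n = (-3, -5, -4) × (-3, 3, -15) = (87, -33, -24).
With w = (4, 4, -2) − (8, 11, -12) = (-4, -7, 10), w · n = -357.
Distance = |w · n| / |n| = |-357| / √9234 ≈ 3.7151.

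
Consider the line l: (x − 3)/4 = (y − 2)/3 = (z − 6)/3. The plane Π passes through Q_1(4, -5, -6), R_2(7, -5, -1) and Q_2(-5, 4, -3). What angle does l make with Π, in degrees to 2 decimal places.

l has direction (4, 3, 3) through (3, 2, 6).
Q_1R_2 = (3, 0, 5), Q_1Q_2 = (-9, 9, 3); a normal to Π is Q_1R_2 × Q_1Q_2 = (-45, -54, 27).
Using Q_1: Π has equation -45x - 54y + 27z = -72.
sin θ = |n·v| / (|n||v|) = |-261| / (√5670 · √34) = 0.59444.
θ ≈ 36.47°.

36.47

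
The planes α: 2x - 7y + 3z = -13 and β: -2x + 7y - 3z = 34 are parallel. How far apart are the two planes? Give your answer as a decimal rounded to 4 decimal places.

Rescale β by 1/(-1): 2x - 7y + 3z = -34. Then distance = |-13 − (-34)| / √62 ≈ 2.6670.

2.6670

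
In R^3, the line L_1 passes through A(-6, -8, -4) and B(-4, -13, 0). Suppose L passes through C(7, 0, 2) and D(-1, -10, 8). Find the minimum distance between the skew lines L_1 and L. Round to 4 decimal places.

A direction vector for L_1 is B − A = (2, -5, 4).
A direction vector for L is D − C = (-8, -10, 6).
Common perpendicular direction n = (2, -5, 4) × (-8, -10, 6) = (10, -44, -60).
With w = (7, 0, 2) − (-6, -8, -4) = (13, 8, 6), w · n = -582.
Distance = |w · n| / |n| = |-582| / √5636 ≈ 7.7524.

7.7524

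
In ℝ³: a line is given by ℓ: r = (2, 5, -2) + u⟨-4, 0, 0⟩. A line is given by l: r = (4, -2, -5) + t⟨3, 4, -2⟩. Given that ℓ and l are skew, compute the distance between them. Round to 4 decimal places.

Common perpendicular direction n = (-4, 0, 0) × (3, 4, -2) = (0, -8, -16).
With w = (4, -2, -5) − (2, 5, -2) = (2, -7, -3), w · n = 104.
Distance = |w · n| / |n| = |104| / √320 ≈ 5.8138.

5.8138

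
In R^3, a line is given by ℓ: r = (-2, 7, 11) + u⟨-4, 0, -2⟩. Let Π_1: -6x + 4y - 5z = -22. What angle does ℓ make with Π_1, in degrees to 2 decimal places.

sin θ = |n·v| / (|n||v|) = |34| / (√77 · √20) = 0.86640.
θ ≈ 60.04°.

60.04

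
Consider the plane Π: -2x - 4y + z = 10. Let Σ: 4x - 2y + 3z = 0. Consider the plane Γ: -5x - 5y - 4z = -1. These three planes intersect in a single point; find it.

(-3, 0, 4)

Solving the 3×3 linear system -2x - 4y + z = 10, 4x - 2y + 3z = 0, -5x - 5y - 4z = -1 (e.g. by elimination or Cramer's rule, determinant = -80) gives (-3, 0, 4).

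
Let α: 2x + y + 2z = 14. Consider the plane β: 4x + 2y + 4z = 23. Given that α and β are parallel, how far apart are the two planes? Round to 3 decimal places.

Rescale β by 1/2: 2x + y + 2z = 23/2. Then distance = |14 − (23/2)| / √9 ≈ 0.833.

0.833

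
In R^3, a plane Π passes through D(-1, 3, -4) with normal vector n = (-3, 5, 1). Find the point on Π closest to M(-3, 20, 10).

(6, 5, 7)

Π: n·r = n·D gives -3x + 5y + z = 14.
Foot = M − λn with λ = (n·M − d)/|n|² = (119 − 14)/35 = 3.
Foot = (-3, 20, 10) − 3·(-3, 5, 1) = (6, 5, 7).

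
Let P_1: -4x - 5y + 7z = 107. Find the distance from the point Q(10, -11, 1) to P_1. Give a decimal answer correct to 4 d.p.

8.9598

n·Q − d = (-4)·(10) + (-5)·(-11) + (7)·(1) − 107 = -85; |n| = √90.
Distance = |-85| / √90 = 85/√90 ≈ 8.9598.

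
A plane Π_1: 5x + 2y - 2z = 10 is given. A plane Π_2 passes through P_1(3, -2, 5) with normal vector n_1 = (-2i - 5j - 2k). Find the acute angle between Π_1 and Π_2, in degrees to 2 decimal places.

61.00

Π_2: n_1·r = n_1·P_1 gives -2x - 5y - 2z = -6.
cos θ = |n₁·n₂| / (|n₁||n₂|) = |-16| / (√33 · √33).
θ = arccos(0.48485) ≈ 61.00°.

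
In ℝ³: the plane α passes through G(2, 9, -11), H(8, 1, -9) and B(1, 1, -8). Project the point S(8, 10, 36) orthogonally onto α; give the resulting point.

(2, -5, -6)

GH = (6, -8, 2), GB = (-1, -8, 3); a normal to α is GH × GB = (-8, -20, -56).
Using G: α has equation -8x - 20y - 56z = 420.
Foot = S − λn with λ = (n·S − d)/|n|² = (-2280 − 420)/3600 = -3/4.
Foot = (8, 10, 36) − (-3/4)·(-8, -20, -56) = (2, -5, -6).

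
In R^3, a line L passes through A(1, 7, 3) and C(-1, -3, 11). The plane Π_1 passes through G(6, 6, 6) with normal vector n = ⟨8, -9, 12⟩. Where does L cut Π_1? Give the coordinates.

A direction vector for L is C − A = (-2, -10, 8).
Π_1: n·r = n·G gives 8x - 9y + 12z = 66.
Substitute r = (1, 7, 3) + t(-2, -10, 8) into the plane: -19 + 170t = 66, so t = 1/2.
Intersection: (1, 7, 3) + (1/2)·(-2, -10, 8) = (0, 2, 7).

(0, 2, 7)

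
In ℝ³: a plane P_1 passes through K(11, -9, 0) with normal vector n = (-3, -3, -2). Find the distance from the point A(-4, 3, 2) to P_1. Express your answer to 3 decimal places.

P_1: n·r = n·K gives -3x - 3y - 2z = -6.
n·A − d = (-3)·(-4) + (-3)·(3) + (-2)·(2) − (-6) = 5; |n| = √22.
Distance = |5| / √22 = 5/√22 ≈ 1.066.

1.066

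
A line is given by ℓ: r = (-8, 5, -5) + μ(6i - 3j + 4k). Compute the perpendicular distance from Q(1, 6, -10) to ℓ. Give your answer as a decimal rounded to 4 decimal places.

Taking (-8, 5, -5) on ℓ with direction v = (6, -3, 4): w = Q − (-8, 5, -5) = (9, 1, -5), and w × v = (-11, -66, -33).
Distance = |w × v| / |v| = √5566 / √61 ≈ 9.5523.

9.5523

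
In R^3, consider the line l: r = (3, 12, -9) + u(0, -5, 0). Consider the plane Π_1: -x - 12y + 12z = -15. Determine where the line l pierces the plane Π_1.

(3, -8, -9)

Substitute r = (3, 12, -9) + t(0, -5, 0) into the plane: -255 + 60t = -15, so t = 4.
Intersection: (3, 12, -9) + 4·(0, -5, 0) = (3, -8, -9).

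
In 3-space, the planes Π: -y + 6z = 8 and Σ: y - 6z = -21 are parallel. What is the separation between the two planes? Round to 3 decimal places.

2.137

Rescale Σ by 1/(-1): -y + 6z = 21. Then distance = |8 − 21| / √37 ≈ 2.137.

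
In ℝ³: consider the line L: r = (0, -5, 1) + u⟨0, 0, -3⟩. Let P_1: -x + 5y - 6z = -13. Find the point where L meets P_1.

(0, -5, -2)

Substitute r = (0, -5, 1) + t(0, 0, -3) into the plane: -31 + 18t = -13, so t = 1.
Intersection: (0, -5, 1) + 1·(0, 0, -3) = (0, -5, -2).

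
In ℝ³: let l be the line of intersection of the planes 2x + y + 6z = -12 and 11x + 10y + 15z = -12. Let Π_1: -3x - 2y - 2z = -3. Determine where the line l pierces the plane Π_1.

Direction of l: (2, 1, 6) × (11, 10, 15) = (-45, 36, 9).
A point on l: solving the two plane equations with x = 23 gives (23, -16, -7).
Substitute r = (23, -16, -7) + t(-45, 36, 9) into the plane: -23 + 45t = -3, so t = 4/9.
Intersection: (23, -16, -7) + (4/9)·(-45, 36, 9) = (3, 0, -3).

(3, 0, -3)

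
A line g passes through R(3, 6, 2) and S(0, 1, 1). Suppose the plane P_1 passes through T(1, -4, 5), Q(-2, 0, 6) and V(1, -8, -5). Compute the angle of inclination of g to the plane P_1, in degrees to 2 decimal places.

59.27

A direction vector for g is S − R = (-3, -5, -1).
TQ = (-3, 4, 1), TV = (0, -4, -10); a normal to P_1 is TQ × TV = (-36, -30, 12).
Using T: P_1 has equation -36x - 30y + 12z = 144.
sin θ = |n·v| / (|n||v|) = |246| / (√2340 · √35) = 0.85959.
θ ≈ 59.27°.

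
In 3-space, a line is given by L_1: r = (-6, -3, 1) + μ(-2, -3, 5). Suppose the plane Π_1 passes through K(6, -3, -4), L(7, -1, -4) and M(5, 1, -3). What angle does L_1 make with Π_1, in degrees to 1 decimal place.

KL = (1, 2, 0), KM = (-1, 4, 1); a normal to Π_1 is KL × KM = (2, -1, 6).
Using K: Π_1 has equation 2x - y + 6z = -9.
sin θ = |n·v| / (|n||v|) = |29| / (√41 · √38) = 0.73471.
θ ≈ 47.3°.

47.3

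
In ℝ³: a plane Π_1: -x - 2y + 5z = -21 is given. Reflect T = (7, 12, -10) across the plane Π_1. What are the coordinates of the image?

(3, 4, 10)

λ = (n·T − d)/|n|² = (-81 − (-21))/30 = -2.
Reflection = T − 2λn = (7, 12, -10) − (-4)·(-1, -2, 5) = (3, 4, 10).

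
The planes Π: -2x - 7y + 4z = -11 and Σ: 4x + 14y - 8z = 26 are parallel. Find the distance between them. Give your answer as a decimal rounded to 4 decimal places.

0.2408

Rescale Σ by 1/(-2): -2x - 7y + 4z = -13. Then distance = |-11 − (-13)| / √69 ≈ 0.2408.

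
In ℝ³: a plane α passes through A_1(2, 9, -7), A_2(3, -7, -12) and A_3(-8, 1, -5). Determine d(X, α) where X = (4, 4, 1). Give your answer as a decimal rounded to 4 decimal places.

A_1A_2 = (1, -16, -5), A_1A_3 = (-10, -8, 2); a normal to α is A_1A_2 × A_1A_3 = (-72, 48, -168).
Using A_1: α has equation -72x + 48y - 168z = 1464.
n·X − d = (-72)·(4) + (48)·(4) + (-168)·(1) − 1464 = -1728; |n| = √35712.
Distance = |-1728| / √35712 = 1728/√35712 ≈ 9.1440.

9.1440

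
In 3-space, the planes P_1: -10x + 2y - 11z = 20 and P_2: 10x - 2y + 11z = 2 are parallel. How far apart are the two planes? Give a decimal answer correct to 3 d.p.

Rescale P_2 by 1/(-1): -10x + 2y - 11z = -2. Then distance = |20 − (-2)| / √225 ≈ 1.467.

1.467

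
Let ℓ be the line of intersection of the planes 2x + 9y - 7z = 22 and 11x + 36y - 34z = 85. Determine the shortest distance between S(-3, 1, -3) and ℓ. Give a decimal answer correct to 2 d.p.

2.15

Direction of ℓ: (2, 9, -7) × (11, 36, -34) = (-54, -9, -27).
A point on ℓ: solving the two plane equations with x = 1 gives (1, 3, 1).
Taking (1, 3, 1) on ℓ with direction v = (-54, -9, -27): w = S − (1, 3, 1) = (-4, -2, -4), and w × v = (18, 108, -72).
Distance = |w × v| / |v| = √17172 / √3726 ≈ 2.15.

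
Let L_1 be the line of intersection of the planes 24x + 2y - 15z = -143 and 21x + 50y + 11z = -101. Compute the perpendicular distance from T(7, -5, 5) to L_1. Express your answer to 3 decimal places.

Direction of L_1: (24, 2, -15) × (21, 50, 11) = (772, -579, 1158).
A point on L_1: solving the two plane equations with x = -4 gives (-4, -1, 3).
Taking (-4, -1, 3) on L_1 with direction v = (772, -579, 1158): w = T − (-4, -1, 3) = (11, -4, 2), and w × v = (-3474, -11194, -3281).
Distance = |w × v| / |v| = √148139273 / √2272189 ≈ 8.074.

8.074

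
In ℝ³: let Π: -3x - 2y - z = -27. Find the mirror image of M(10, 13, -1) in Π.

λ = (n·M − d)/|n|² = (-55 − (-27))/14 = -2.
Reflection = M − 2λn = (10, 13, -1) − (-4)·(-3, -2, -1) = (-2, 5, -5).

(-2, 5, -5)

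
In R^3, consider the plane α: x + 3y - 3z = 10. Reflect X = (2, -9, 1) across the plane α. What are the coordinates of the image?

λ = (n·X − d)/|n|² = (-28 − 10)/19 = -2.
Reflection = X − 2λn = (2, -9, 1) − (-4)·(1, 3, -3) = (6, 3, -11).

(6, 3, -11)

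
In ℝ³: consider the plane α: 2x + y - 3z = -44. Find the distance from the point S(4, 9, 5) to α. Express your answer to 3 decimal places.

12.294

n·S − d = (2)·(4) + (1)·(9) + (-3)·(5) − (-44) = 46; |n| = √14.
Distance = |46| / √14 = 46/√14 ≈ 12.294.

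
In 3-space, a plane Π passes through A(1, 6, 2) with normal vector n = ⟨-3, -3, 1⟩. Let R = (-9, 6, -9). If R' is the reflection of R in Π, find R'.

Π: n·r = n·A gives -3x - 3y + z = -19.
λ = (n·R − d)/|n|² = (0 − (-19))/19 = 1.
Reflection = R − 2λn = (-9, 6, -9) − 2·(-3, -3, 1) = (-3, 12, -11).

(-3, 12, -11)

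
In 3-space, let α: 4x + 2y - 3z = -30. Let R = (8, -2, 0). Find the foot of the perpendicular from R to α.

(0, -6, 6)

Foot = R − λn with λ = (n·R − d)/|n|² = (28 − (-30))/29 = 2.
Foot = (8, -2, 0) − 2·(4, 2, -3) = (0, -6, 6).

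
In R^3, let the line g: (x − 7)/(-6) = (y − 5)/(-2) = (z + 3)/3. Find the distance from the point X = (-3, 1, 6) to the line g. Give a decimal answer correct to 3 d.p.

g has direction (-6, -2, 3) through (7, 5, -3).
Taking (7, 5, -3) on g with direction v = (-6, -2, 3): w = X − (7, 5, -3) = (-10, -4, 9), and w × v = (6, -24, -4).
Distance = |w × v| / |v| = √628 / √49 ≈ 3.580.

3.580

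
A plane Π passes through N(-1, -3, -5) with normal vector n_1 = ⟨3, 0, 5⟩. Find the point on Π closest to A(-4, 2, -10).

(-1, 2, -5)

Π: n_1·r = n_1·N gives 3x + 5z = -28.
Foot = A − λn with λ = (n·A − d)/|n|² = (-62 − (-28))/34 = -1.
Foot = (-4, 2, -10) − (-1)·(3, 0, 5) = (-1, 2, -5).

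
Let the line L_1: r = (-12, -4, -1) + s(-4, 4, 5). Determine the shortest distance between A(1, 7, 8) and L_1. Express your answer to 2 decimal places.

18.63

Taking (-12, -4, -1) on L_1 with direction v = (-4, 4, 5): w = A − (-12, -4, -1) = (13, 11, 9), and w × v = (19, -101, 96).
Distance = |w × v| / |v| = √19778 / √57 ≈ 18.63.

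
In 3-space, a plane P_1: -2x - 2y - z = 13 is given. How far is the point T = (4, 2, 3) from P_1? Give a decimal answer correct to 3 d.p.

9.333

n·T − d = (-2)·(4) + (-2)·(2) + (-1)·(3) − 13 = -28; |n| = √9.
Distance = |-28| / √9 = 28/√9 ≈ 9.333.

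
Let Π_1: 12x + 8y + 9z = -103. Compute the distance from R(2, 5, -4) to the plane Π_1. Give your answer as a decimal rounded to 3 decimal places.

n·R − d = (12)·(2) + (8)·(5) + (9)·(-4) − (-103) = 131; |n| = √289.
Distance = |131| / √289 = 131/√289 ≈ 7.706.

7.706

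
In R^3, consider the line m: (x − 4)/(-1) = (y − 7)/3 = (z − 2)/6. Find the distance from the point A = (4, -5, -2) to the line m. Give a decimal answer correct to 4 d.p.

m has direction (-1, 3, 6) through (4, 7, 2).
Taking (4, 7, 2) on m with direction v = (-1, 3, 6): w = A − (4, 7, 2) = (0, -12, -4), and w × v = (-60, 4, -12).
Distance = |w × v| / |v| = √3760 / √46 ≈ 9.0410.

9.0410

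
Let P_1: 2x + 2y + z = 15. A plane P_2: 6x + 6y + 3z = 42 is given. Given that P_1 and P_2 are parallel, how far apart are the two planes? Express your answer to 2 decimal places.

0.33

Rescale P_2 by 1/3: 2x + 2y + z = 14. Then distance = |15 − 14| / √9 ≈ 0.33.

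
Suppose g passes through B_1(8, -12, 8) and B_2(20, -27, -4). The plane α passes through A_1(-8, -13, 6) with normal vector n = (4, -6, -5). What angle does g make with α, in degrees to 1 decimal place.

85.0

A direction vector for g is B_2 − B_1 = (12, -15, -12).
α: n·r = n·A_1 gives 4x - 6y - 5z = 16.
sin θ = |n·v| / (|n||v|) = |198| / (√77 · √513) = 0.99623.
θ ≈ 85.0°.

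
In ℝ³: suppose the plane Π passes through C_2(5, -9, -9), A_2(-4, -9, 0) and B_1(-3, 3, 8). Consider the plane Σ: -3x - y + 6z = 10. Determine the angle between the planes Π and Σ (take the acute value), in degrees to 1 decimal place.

C_2A_2 = (-9, 0, 9), C_2B_1 = (-8, 12, 17); a normal to Π is C_2A_2 × C_2B_1 = (-108, 81, -108).
Using C_2: Π has equation -108x + 81y - 108z = -297.
cos θ = |n₁·n₂| / (|n₁||n₂|) = |-405| / (√29889 · √46).
θ = arccos(0.34540) ≈ 69.8°.

69.8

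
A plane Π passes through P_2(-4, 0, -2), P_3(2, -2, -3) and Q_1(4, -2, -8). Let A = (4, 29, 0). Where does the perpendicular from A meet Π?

P_2P_3 = (6, -2, -1), P_2Q_1 = (8, -2, -6); a normal to Π is P_2P_3 × P_2Q_1 = (10, 28, 4).
Using P_2: Π has equation 10x + 28y + 4z = -48.
Foot = A − λn with λ = (n·A − d)/|n|² = (852 − (-48))/900 = 1.
Foot = (4, 29, 0) − 1·(10, 28, 4) = (-6, 1, -4).

(-6, 1, -4)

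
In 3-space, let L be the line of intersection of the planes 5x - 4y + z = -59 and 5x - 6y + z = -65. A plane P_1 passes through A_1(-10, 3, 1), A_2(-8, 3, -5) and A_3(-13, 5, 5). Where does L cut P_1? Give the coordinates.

(-9, 3, -2)

Direction of L: (5, -4, 1) × (5, -6, 1) = (2, 0, -10).
A point on L: solving the two plane equations with x = -5 gives (-5, 3, -22).
A_1A_2 = (2, 0, -6), A_1A_3 = (-3, 2, 4); a normal to P_1 is A_1A_2 × A_1A_3 = (12, 10, 4).
Using A_1: P_1 has equation 12x + 10y + 4z = -86.
Substitute r = (-5, 3, -22) + t(2, 0, -10) into the plane: -118 + (-16)t = -86, so t = -2.
Intersection: (-5, 3, -22) + (-2)·(2, 0, -10) = (-9, 3, -2).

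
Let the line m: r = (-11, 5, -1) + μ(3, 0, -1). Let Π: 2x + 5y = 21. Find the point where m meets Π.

Substitute r = (-11, 5, -1) + t(3, 0, -1) into the plane: 3 + 6t = 21, so t = 3.
Intersection: (-11, 5, -1) + 3·(3, 0, -1) = (-2, 5, -4).

(-2, 5, -4)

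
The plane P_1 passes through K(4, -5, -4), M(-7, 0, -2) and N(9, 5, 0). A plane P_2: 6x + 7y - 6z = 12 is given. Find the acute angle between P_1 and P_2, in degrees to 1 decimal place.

42.0

KM = (-11, 5, 2), KN = (5, 10, 4); a normal to P_1 is KM × KN = (0, 54, -135).
Using K: P_1 has equation 54y - 135z = 270.
cos θ = |n₁·n₂| / (|n₁||n₂|) = |1188| / (√21141 · √121).
θ = arccos(0.74278) ≈ 42.0°.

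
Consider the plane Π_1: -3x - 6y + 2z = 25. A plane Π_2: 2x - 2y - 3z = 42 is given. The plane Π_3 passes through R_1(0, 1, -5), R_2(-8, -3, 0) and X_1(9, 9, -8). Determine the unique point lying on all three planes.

R_1R_2 = (-8, -4, 5), R_1X_1 = (9, 8, -3); a normal to Π_3 is R_1R_2 × R_1X_1 = (-28, 21, -28).
Using R_1: Π_3 has equation -28x + 21y - 28z = 161.
Solving the 3×3 linear system -3x - 6y + 2z = 25, 2x - 2y - 3z = 42, -28x + 21y - 28z = 161 (e.g. by elimination or Cramer's rule, determinant = -1225) gives (-1, -7, -10).

(-1, -7, -10)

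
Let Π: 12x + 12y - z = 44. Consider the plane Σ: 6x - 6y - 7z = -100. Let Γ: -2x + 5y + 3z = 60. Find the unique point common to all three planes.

Solving the 3×3 linear system 12x + 12y - z = 44, 6x - 6y - 7z = -100, -2x + 5y + 3z = 60 (e.g. by elimination or Cramer's rule, determinant = 138) gives (-4, 8, 4).

(-4, 8, 4)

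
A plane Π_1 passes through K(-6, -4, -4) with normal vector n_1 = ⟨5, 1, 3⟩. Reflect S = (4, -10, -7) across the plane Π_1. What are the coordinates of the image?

(-6, -12, -13)

Π_1: n_1·r = n_1·K gives 5x + y + 3z = -46.
λ = (n·S − d)/|n|² = (-11 − (-46))/35 = 1.
Reflection = S − 2λn = (4, -10, -7) − 2·(5, 1, 3) = (-6, -12, -13).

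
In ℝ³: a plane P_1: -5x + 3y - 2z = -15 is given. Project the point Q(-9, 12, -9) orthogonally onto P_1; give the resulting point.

(6, 3, -3)

Foot = Q − λn with λ = (n·Q − d)/|n|² = (99 − (-15))/38 = 3.
Foot = (-9, 12, -9) − 3·(-5, 3, -2) = (6, 3, -3).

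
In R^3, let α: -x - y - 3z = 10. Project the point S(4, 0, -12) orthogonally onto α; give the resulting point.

Foot = S − λn with λ = (n·S − d)/|n|² = (32 − 10)/11 = 2.
Foot = (4, 0, -12) − 2·(-1, -1, -3) = (6, 2, -6).

(6, 2, -6)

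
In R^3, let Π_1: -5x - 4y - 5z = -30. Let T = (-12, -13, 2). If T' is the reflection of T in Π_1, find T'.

λ = (n·T − d)/|n|² = (102 − (-30))/66 = 2.
Reflection = T − 2λn = (-12, -13, 2) − 4·(-5, -4, -5) = (8, 3, 22).

(8, 3, 22)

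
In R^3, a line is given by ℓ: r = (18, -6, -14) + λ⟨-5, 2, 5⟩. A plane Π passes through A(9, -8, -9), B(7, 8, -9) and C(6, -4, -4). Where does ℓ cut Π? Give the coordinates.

(3, 0, 1)

AB = (-2, 16, 0), AC = (-3, 4, 5); a normal to Π is AB × AC = (80, 10, 40).
Using A: Π has equation 80x + 10y + 40z = 280.
Substitute r = (18, -6, -14) + t(-5, 2, 5) into the plane: 820 + (-180)t = 280, so t = 3.
Intersection: (18, -6, -14) + 3·(-5, 2, 5) = (3, 0, 1).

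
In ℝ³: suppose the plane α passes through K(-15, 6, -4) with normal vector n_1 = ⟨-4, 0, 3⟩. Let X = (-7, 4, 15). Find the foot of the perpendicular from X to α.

(-3, 4, 12)

α: n_1·r = n_1·K gives -4x + 3z = 48.
Foot = X − λn with λ = (n·X − d)/|n|² = (73 − 48)/25 = 1.
Foot = (-7, 4, 15) − 1·(-4, 0, 3) = (-3, 4, 12).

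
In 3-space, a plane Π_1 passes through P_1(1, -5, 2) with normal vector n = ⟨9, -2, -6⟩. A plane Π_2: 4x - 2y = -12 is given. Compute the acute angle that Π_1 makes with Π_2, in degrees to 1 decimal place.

Π_1: n·r = n·P_1 gives 9x - 2y - 6z = 7.
cos θ = |n₁·n₂| / (|n₁||n₂|) = |40| / (√121 · √20).
θ = arccos(0.81312) ≈ 35.6°.

35.6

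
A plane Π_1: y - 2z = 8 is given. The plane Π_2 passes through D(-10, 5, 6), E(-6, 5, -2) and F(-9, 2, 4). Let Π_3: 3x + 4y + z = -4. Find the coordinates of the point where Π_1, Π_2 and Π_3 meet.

(-6, 4, -2)

DE = (4, 0, -8), DF = (1, -3, -2); a normal to Π_2 is DE × DF = (-24, 0, -12).
Using D: Π_2 has equation -24x - 12z = 168.
Solving the 3×3 linear system y - 2z = 8, -24x - 12z = 168, 3x + 4y + z = -4 (e.g. by elimination or Cramer's rule, determinant = 180) gives (-6, 4, -2).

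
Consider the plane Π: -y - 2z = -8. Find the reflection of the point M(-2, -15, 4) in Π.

(-2, -9, 16)

λ = (n·M − d)/|n|² = (7 − (-8))/5 = 3.
Reflection = M − 2λn = (-2, -15, 4) − 6·(0, -1, -2) = (-2, -9, 16).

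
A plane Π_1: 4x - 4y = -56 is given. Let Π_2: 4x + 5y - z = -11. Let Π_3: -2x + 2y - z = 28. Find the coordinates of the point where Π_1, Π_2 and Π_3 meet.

(-9, 5, 0)

Solving the 3×3 linear system 4x - 4y = -56, 4x + 5y - z = -11, -2x + 2y - z = 28 (e.g. by elimination or Cramer's rule, determinant = -36) gives (-9, 5, 0).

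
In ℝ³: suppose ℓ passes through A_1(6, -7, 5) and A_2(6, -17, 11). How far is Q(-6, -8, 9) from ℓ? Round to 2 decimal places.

A direction vector for ℓ is A_2 − A_1 = (0, -10, 6).
Taking (6, -7, 5) on ℓ with direction v = (0, -10, 6): w = Q − (6, -7, 5) = (-12, -1, 4), and w × v = (34, 72, 120).
Distance = |w × v| / |v| = √20740 / √136 ≈ 12.35.

12.35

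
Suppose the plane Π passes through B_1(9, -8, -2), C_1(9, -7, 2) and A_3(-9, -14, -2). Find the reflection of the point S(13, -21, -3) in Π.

(5, 3, -9)

B_1C_1 = (0, 1, 4), B_1A_3 = (-18, -6, 0); a normal to Π is B_1C_1 × B_1A_3 = (24, -72, 18).
Using B_1: Π has equation 24x - 72y + 18z = 756.
λ = (n·S − d)/|n|² = (1770 − 756)/6084 = 1/6.
Reflection = S − 2λn = (13, -21, -3) − (1/3)·(24, -72, 18) = (5, 3, -9).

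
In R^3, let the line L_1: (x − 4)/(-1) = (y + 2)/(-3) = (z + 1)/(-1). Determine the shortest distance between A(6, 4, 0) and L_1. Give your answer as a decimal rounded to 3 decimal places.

L_1 has direction (-1, -3, -1) through (4, -2, -1).
Taking (4, -2, -1) on L_1 with direction v = (-1, -3, -1): w = A − (4, -2, -1) = (2, 6, 1), and w × v = (-3, 1, 0).
Distance = |w × v| / |v| = √10 / √11 ≈ 0.953.

0.953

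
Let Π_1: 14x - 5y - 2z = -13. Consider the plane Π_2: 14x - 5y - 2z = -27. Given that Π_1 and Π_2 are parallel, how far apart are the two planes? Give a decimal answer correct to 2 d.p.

0.93

Same normal n = (14, -5, -2) with |n| = √225; distance = |-13 − (-27)| / |n| = 14/√225 ≈ 0.93.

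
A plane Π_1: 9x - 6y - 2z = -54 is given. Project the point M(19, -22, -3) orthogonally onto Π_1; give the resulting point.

Foot = M − λn with λ = (n·M − d)/|n|² = (309 − (-54))/121 = 3.
Foot = (19, -22, -3) − 3·(9, -6, -2) = (-8, -4, 3).

(-8, -4, 3)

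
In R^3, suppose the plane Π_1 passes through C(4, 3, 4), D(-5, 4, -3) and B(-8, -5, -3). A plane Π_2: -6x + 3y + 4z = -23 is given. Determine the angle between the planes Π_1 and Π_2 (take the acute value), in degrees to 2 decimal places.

21.71

CD = (-9, 1, -7), CB = (-12, -8, -7); a normal to Π_1 is CD × CB = (-63, 21, 84).
Using C: Π_1 has equation -63x + 21y + 84z = 147.
cos θ = |n₁·n₂| / (|n₁||n₂|) = |777| / (√11466 · √61).
θ = arccos(0.92907) ≈ 21.71°.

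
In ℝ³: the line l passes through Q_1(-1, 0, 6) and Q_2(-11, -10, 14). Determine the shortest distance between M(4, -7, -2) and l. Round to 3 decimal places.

11.431

A direction vector for l is Q_2 − Q_1 = (-10, -10, 8).
Taking (-1, 0, 6) on l with direction v = (-10, -10, 8): w = M − (-1, 0, 6) = (5, -7, -8), and w × v = (-136, 40, -120).
Distance = |w × v| / |v| = √34496 / √264 ≈ 11.431.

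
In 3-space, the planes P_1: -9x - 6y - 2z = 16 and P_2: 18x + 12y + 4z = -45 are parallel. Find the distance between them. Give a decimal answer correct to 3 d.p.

Rescale P_2 by 1/(-2): -9x - 6y - 2z = 45/2. Then distance = |16 − (45/2)| / √121 ≈ 0.591.

0.591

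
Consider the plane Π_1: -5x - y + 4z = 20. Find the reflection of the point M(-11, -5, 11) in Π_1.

λ = (n·M − d)/|n|² = (104 − 20)/42 = 2.
Reflection = M − 2λn = (-11, -5, 11) − 4·(-5, -1, 4) = (9, -1, -5).

(9, -1, -5)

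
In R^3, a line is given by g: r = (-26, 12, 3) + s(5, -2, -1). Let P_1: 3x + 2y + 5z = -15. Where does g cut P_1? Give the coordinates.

Substitute r = (-26, 12, 3) + t(5, -2, -1) into the plane: -39 + 6t = -15, so t = 4.
Intersection: (-26, 12, 3) + 4·(5, -2, -1) = (-6, 4, -1).

(-6, 4, -1)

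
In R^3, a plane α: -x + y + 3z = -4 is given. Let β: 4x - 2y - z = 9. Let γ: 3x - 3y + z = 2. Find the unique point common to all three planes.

(3, 2, -1)

Solving the 3×3 linear system -x + y + 3z = -4, 4x - 2y - z = 9, 3x - 3y + z = 2 (e.g. by elimination or Cramer's rule, determinant = -20) gives (3, 2, -1).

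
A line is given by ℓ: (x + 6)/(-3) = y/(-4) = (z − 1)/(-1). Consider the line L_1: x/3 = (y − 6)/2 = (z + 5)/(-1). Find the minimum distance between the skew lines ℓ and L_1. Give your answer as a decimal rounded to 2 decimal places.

3.46

ℓ has direction (-3, -4, -1) through (-6, 0, 1).
L_1 has direction (3, 2, -1) through (0, 6, -5).
Common perpendicular direction n = (-3, -4, -1) × (3, 2, -1) = (6, -6, 6).
With w = (0, 6, -5) − (-6, 0, 1) = (6, 6, -6), w · n = -36.
Distance = |w · n| / |n| = |-36| / √108 ≈ 3.46.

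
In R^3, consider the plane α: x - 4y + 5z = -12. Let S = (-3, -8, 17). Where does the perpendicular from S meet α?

(-6, 4, 2)

Foot = S − λn with λ = (n·S − d)/|n|² = (114 − (-12))/42 = 3.
Foot = (-3, -8, 17) − 3·(1, -4, 5) = (-6, 4, 2).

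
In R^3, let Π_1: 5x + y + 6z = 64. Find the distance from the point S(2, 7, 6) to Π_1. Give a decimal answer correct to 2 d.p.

1.40

n·S − d = (5)·(2) + (1)·(7) + (6)·(6) − 64 = -11; |n| = √62.
Distance = |-11| / √62 = 11/√62 ≈ 1.40.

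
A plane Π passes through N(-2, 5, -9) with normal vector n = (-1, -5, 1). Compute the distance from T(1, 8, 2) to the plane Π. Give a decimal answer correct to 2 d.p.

Π: n·r = n·N gives -x - 5y + z = -32.
n·T − d = (-1)·(1) + (-5)·(8) + (1)·(2) − (-32) = -7; |n| = √27.
Distance = |-7| / √27 = 7/√27 ≈ 1.35.

1.35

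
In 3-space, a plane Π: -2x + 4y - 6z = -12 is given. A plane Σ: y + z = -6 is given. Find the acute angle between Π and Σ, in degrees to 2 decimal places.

cos θ = |n₁·n₂| / (|n₁||n₂|) = |-2| / (√56 · √2).
θ = arccos(0.18898) ≈ 79.11°.

79.11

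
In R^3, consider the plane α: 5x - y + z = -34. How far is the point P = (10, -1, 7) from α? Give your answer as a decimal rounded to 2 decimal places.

n·P − d = (5)·(10) + (-1)·(-1) + (1)·(7) − (-34) = 92; |n| = √27.
Distance = |92| / √27 = 92/√27 ≈ 17.71.

17.71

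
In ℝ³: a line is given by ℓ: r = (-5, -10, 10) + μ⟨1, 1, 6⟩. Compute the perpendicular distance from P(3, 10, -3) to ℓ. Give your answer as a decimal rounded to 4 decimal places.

Taking (-5, -10, 10) on ℓ with direction v = (1, 1, 6): w = P − (-5, -10, 10) = (8, 20, -13), and w × v = (133, -61, -12).
Distance = |w × v| / |v| = √21554 / √38 ≈ 23.8162.

23.8162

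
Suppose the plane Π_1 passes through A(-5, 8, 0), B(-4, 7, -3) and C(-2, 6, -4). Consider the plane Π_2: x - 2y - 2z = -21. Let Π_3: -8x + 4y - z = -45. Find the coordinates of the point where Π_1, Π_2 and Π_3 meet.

(7, 5, 9)

AB = (1, -1, -3), AC = (3, -2, -4); a normal to Π_1 is AB × AC = (-2, -5, 1).
Using A: Π_1 has equation -2x - 5y + z = -30.
Solving the 3×3 linear system -2x - 5y + z = -30, x - 2y - 2z = -21, -8x + 4y - z = -45 (e.g. by elimination or Cramer's rule, determinant = -117) gives (7, 5, 9).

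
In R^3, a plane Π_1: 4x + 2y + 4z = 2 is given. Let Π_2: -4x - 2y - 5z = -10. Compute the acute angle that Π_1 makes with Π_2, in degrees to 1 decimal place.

cos θ = |n₁·n₂| / (|n₁||n₂|) = |-40| / (√36 · √45).
θ = arccos(0.99381) ≈ 6.4°.

6.4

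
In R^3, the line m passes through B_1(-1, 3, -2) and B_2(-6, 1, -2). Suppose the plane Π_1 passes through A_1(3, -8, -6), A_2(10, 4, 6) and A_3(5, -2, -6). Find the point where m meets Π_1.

(9, 7, -2)

A direction vector for m is B_2 − B_1 = (-5, -2, 0).
A_1A_2 = (7, 12, 12), A_1A_3 = (2, 6, 0); a normal to Π_1 is A_1A_2 × A_1A_3 = (-72, 24, 18).
Using A_1: Π_1 has equation -72x + 24y + 18z = -516.
Substitute r = (-1, 3, -2) + t(-5, -2, 0) into the plane: 108 + 312t = -516, so t = -2.
Intersection: (-1, 3, -2) + (-2)·(-5, -2, 0) = (9, 7, -2).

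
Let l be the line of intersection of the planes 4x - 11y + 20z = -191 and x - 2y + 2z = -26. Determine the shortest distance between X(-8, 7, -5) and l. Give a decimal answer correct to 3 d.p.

4.093

Direction of l: (4, -11, 20) × (1, -2, 2) = (18, 12, 3).
A point on l: solving the two plane equations with x = -4 gives (-4, 5, -6).
Taking (-4, 5, -6) on l with direction v = (18, 12, 3): w = X − (-4, 5, -6) = (-4, 2, 1), and w × v = (-6, 30, -84).
Distance = |w × v| / |v| = √7992 / √477 ≈ 4.093.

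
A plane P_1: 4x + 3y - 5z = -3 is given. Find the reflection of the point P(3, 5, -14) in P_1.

(-13, -7, 6)

λ = (n·P − d)/|n|² = (97 − (-3))/50 = 2.
Reflection = P − 2λn = (3, 5, -14) − 4·(4, 3, -5) = (-13, -7, 6).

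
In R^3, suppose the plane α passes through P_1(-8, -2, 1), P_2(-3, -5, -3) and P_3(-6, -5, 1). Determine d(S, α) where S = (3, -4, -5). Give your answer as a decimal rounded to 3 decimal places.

P_1P_2 = (5, -3, -4), P_1P_3 = (2, -3, 0); a normal to α is P_1P_2 × P_1P_3 = (-12, -8, -9).
Using P_1: α has equation -12x - 8y - 9z = 103.
n·S − d = (-12)·(3) + (-8)·(-4) + (-9)·(-5) − 103 = -62; |n| = √289.
Distance = |-62| / √289 = 62/√289 ≈ 3.647.

3.647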